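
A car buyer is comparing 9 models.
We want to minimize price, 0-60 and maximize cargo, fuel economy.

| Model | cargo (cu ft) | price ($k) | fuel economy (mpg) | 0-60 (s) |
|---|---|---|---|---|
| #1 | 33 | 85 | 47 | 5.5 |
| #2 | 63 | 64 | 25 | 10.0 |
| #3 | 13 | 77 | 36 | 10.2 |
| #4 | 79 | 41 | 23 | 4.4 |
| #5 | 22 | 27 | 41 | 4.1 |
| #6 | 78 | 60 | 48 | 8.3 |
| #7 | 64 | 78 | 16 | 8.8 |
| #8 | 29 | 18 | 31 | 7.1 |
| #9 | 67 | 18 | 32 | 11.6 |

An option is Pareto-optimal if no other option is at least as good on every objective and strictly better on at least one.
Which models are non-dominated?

#1, #4, #5, #6, #8, #9

#1: not dominated.
#2: dominated by #6 (cargo 78≥63, price 60≤64, fuel economy 48≥25, 0-60 8.3≤10.0).
#3: dominated by #5 (cargo 22≥13, price 27≤77, fuel economy 41≥36, 0-60 4.1≤10.2).
#4: not dominated (best cargo).
#5: not dominated (best 0-60).
#6: not dominated (best fuel economy).
#7: dominated by #4 (cargo 79≥64, price 41≤78, fuel economy 23≥16, 0-60 4.4≤8.8).
#8: not dominated.
#9: not dominated.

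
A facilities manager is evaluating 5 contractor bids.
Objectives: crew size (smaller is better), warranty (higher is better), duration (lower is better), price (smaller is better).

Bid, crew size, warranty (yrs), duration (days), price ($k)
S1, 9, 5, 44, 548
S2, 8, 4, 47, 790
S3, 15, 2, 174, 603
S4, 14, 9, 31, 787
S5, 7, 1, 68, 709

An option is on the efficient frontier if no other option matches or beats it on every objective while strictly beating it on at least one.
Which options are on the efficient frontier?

S1, S2, S4, S5

S1: not dominated (best price).
S2: not dominated.
S3: dominated by S1 (crew size 9≤15, warranty 5≥2, duration 44≤174, price 548≤603).
S4: not dominated (best warranty).
S5: not dominated (best crew size).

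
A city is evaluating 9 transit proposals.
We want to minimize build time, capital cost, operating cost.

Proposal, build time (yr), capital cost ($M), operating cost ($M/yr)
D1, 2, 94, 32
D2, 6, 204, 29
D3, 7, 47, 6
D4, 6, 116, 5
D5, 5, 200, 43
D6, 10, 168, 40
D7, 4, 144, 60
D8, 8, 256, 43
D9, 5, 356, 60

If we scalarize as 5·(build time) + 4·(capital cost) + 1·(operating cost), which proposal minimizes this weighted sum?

D1: 5·2 + 4·94 + 1·32 = 418
D2: 5·6 + 4·204 + 1·29 = 875
D3: 5·7 + 4·47 + 1·6 = 229
D4: 5·6 + 4·116 + 1·5 = 499
D5: 5·5 + 4·200 + 1·43 = 868
D6: 5·10 + 4·168 + 1·40 = 762
D7: 5·4 + 4·144 + 1·60 = 656
D8: 5·8 + 4·256 + 1·43 = 1107
D9: 5·5 + 4·356 + 1·60 = 1509
Lowest: D3 at 229.

D3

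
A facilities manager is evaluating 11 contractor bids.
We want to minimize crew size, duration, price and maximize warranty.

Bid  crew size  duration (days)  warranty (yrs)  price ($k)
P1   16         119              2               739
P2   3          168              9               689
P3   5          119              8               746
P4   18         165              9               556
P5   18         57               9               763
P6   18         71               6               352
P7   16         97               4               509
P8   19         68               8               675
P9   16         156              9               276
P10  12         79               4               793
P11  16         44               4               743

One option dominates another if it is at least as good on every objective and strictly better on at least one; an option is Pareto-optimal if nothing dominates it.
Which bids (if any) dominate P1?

P7

P7: crew size 16≤16, duration 97≤119, warranty 4≥2, price 509≤739 — dominates P1.
Others (P2, P3, P4, P5, P6, P8, P9, P10, P11) are each worse than P1 on at least one objective.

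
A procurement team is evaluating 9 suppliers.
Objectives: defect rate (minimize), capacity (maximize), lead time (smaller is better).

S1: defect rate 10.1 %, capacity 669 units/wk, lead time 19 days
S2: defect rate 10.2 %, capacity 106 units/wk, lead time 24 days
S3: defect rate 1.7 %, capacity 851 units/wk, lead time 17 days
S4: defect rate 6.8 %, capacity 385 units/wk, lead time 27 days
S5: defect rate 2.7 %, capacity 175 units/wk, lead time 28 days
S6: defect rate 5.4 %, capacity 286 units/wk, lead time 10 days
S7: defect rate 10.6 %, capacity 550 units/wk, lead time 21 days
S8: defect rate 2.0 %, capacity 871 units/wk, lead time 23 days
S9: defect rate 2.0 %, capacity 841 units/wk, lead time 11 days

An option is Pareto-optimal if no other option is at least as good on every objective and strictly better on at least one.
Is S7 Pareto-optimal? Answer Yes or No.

S1 vs S7: defect rate 10.1≤10.6, capacity 669≥550, lead time 19≤21 — S1 is at least as good on every objective and strictly better on at least one, so S1 dominates S7.

No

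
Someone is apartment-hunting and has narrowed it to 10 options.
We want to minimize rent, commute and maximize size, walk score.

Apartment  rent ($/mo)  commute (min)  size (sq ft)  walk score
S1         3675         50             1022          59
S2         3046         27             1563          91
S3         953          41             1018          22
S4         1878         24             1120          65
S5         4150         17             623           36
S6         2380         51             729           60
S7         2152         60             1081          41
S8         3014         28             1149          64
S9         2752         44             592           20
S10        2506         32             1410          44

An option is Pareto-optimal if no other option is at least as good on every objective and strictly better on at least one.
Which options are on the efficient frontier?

S1: dominated by S2 (rent 3046≤3675, commute 27≤50, size 1563≥1022, walk score 91≥59).
S2: not dominated (best size).
S3: not dominated (best rent).
S4: not dominated.
S5: not dominated (best commute).
S6: dominated by S4 (rent 1878≤2380, commute 24≤51, size 1120≥729, walk score 65≥60).
S7: dominated by S4 (rent 1878≤2152, commute 24≤60, size 1120≥1081, walk score 65≥41).
S8: not dominated.
S9: dominated by S3 (rent 953≤2752, commute 41≤44, size 1018≥592, walk score 22≥20).
S10: not dominated.

S2, S3, S4, S5, S8, S10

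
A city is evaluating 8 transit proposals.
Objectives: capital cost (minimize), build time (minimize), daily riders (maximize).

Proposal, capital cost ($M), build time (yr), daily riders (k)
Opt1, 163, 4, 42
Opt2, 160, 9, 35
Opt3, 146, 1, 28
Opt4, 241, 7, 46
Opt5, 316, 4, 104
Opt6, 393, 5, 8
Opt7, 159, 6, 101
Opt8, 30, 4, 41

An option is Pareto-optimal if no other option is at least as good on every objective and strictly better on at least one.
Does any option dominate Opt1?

No

Opt2: worse on build time (9 vs 4).
Opt3: worse on daily riders (28 vs 42).
Opt4: worse on capital cost (241 vs 163).
Opt5: worse on capital cost (316 vs 163).
Opt6: worse on capital cost (393 vs 163).
Opt7: worse on build time (6 vs 4).
Opt8: worse on daily riders (41 vs 42).
No option is at least as good as Opt1 on every objective and strictly better on one.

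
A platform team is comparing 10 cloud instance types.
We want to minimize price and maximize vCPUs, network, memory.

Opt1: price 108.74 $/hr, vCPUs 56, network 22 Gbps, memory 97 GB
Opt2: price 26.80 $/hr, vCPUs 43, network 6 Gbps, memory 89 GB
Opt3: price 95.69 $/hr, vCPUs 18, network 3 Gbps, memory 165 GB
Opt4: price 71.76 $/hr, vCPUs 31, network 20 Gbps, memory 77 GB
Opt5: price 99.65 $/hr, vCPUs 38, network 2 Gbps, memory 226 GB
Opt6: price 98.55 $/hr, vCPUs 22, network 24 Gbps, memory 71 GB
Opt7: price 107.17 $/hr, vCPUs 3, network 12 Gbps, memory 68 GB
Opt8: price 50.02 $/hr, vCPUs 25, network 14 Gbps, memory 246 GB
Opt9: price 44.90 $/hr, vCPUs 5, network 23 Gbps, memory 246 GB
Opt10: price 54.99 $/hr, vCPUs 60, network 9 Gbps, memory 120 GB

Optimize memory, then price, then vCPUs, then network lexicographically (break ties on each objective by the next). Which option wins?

First maximize memory: best is 246, kept {Opt8, Opt9}.
Then minimize price: best is 44.90, kept {Opt9}.

Opt9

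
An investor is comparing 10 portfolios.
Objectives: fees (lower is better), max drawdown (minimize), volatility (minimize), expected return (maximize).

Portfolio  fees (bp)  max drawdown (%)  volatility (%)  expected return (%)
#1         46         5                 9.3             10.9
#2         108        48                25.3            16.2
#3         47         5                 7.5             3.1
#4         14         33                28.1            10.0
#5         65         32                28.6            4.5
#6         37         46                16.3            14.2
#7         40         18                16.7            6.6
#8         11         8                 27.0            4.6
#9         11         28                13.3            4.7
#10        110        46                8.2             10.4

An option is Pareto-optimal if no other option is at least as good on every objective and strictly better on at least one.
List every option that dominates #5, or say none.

#1: fees 46≤65, max drawdown 5≤32, volatility 9.3≤28.6, expected return 10.9≥4.5 — dominates #5.
#7: fees 40≤65, max drawdown 18≤32, volatility 16.7≤28.6, expected return 6.6≥4.5 — dominates #5.
#8: fees 11≤65, max drawdown 8≤32, volatility 27.0≤28.6, expected return 4.6≥4.5 — dominates #5.
#9: fees 11≤65, max drawdown 28≤32, volatility 13.3≤28.6, expected return 4.7≥4.5 — dominates #5.
Others (#2, #3, #4, #6, #10) are each worse than #5 on at least one objective.

#1, #7, #8, #9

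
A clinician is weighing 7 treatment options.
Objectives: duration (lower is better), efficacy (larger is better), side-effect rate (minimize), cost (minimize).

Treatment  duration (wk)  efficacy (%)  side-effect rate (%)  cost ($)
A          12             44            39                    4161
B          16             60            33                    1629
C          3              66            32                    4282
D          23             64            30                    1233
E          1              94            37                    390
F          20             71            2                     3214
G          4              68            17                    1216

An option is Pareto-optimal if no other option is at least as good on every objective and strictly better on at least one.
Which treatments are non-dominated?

C, E, F, G

A: dominated by E (duration 1≤12, efficacy 94≥44, side-effect rate 37≤39, cost 390≤4161).
B: dominated by G (duration 4≤16, efficacy 68≥60, side-effect rate 17≤33, cost 1216≤1629).
C: not dominated.
D: dominated by G (duration 4≤23, efficacy 68≥64, side-effect rate 17≤30, cost 1216≤1233).
E: not dominated (best duration).
F: not dominated (best side-effect rate).
G: not dominated.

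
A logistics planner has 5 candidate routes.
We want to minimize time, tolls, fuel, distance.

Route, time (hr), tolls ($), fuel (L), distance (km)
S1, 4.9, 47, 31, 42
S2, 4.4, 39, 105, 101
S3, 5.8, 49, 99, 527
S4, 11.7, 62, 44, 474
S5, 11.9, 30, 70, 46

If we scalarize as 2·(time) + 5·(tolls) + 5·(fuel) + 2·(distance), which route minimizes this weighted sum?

S1

S1: 2·4.9 + 5·47 + 5·31 + 2·42 = 483.8
S2: 2·4.4 + 5·39 + 5·105 + 2·101 = 930.8
S3: 2·5.8 + 5·49 + 5·99 + 2·527 = 1805.6
S4: 2·11.7 + 5·62 + 5·44 + 2·474 = 1501.4
S5: 2·11.9 + 5·30 + 5·70 + 2·46 = 615.8
Lowest: S1 at 483.8.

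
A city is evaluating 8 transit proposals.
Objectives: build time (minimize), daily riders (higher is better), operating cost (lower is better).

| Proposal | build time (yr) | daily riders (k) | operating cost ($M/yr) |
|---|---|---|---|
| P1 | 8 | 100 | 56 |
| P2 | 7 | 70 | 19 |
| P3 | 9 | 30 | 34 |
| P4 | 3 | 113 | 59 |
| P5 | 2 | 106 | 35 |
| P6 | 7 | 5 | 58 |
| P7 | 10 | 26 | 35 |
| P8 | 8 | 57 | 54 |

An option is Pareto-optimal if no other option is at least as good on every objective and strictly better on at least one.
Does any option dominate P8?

Yes

P2 vs P8: build time 7≤8, daily riders 70≥57, operating cost 19≤54 — P2 is at least as good on every objective and strictly better on at least one, so P2 dominates P8.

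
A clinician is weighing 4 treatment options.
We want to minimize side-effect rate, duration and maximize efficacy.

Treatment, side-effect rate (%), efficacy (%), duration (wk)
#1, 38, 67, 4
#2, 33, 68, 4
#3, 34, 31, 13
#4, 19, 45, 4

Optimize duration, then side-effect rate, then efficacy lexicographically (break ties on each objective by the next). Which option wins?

#4

First minimize duration: best is 4, kept {#1, #2, #4}.
Then minimize side-effect rate: best is 19, kept {#4}.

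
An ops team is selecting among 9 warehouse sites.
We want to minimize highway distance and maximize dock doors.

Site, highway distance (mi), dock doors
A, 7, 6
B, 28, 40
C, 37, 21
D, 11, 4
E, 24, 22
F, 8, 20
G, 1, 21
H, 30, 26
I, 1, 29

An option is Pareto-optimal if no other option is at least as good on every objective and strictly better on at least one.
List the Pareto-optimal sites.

A: dominated by G (highway distance 1≤7, dock doors 21≥6).
B: not dominated (best dock doors).
C: dominated by B (highway distance 28≤37, dock doors 40≥21).
D: dominated by A (highway distance 7≤11, dock doors 6≥4).
E: dominated by I (highway distance 1≤24, dock doors 29≥22).
F: dominated by G (highway distance 1≤8, dock doors 21≥20).
G: dominated by I (highway distance 1≤1, dock doors 29≥21).
H: dominated by B (highway distance 28≤30, dock doors 40≥26).
I: not dominated.

B, I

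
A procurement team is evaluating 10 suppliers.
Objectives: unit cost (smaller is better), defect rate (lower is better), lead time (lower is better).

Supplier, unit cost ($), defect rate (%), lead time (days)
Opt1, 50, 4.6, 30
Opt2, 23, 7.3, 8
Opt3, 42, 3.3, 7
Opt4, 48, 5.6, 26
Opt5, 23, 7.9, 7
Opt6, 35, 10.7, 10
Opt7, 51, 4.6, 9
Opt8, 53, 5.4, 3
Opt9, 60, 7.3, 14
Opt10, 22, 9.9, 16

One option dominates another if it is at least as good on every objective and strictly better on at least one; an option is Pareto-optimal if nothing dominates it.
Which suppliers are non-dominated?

Opt2, Opt3, Opt5, Opt8, Opt10

Opt1: dominated by Opt3 (unit cost 42≤50, defect rate 3.3≤4.6, lead time 7≤30).
Opt2: not dominated.
Opt3: not dominated (best defect rate).
Opt4: dominated by Opt3 (unit cost 42≤48, defect rate 3.3≤5.6, lead time 7≤26).
Opt5: not dominated.
Opt6: dominated by Opt2 (unit cost 23≤35, defect rate 7.3≤10.7, lead time 8≤10).
Opt7: dominated by Opt3 (unit cost 42≤51, defect rate 3.3≤4.6, lead time 7≤9).
Opt8: not dominated (best lead time).
Opt9: dominated by Opt2 (unit cost 23≤60, defect rate 7.3≤7.3, lead time 8≤14).
Opt10: not dominated (best unit cost).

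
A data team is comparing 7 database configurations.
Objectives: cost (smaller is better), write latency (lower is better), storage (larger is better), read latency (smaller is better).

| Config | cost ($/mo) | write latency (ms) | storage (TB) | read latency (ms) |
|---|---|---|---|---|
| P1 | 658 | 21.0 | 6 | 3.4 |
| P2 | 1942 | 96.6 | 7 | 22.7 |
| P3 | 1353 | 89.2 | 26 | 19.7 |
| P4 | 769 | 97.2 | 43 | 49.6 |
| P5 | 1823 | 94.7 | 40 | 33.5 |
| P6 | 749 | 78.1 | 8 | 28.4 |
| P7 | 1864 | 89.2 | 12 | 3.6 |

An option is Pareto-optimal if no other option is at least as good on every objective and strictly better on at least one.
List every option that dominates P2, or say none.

P3: cost 1353≤1942, write latency 89.2≤96.6, storage 26≥7, read latency 19.7≤22.7 — dominates P2.
P7: cost 1864≤1942, write latency 89.2≤96.6, storage 12≥7, read latency 3.6≤22.7 — dominates P2.
Others (P1, P4, P5, P6) are each worse than P2 on at least one objective.

P3, P7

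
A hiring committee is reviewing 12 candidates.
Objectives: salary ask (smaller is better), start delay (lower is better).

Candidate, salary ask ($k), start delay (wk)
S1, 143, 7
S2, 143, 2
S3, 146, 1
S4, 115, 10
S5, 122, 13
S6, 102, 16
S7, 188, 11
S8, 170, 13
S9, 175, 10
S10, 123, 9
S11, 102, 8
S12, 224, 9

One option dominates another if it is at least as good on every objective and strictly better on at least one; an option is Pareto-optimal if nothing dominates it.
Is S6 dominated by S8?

S8 vs S6: S8 is worse on salary ask (170 vs 102), so it does not dominate S6.

No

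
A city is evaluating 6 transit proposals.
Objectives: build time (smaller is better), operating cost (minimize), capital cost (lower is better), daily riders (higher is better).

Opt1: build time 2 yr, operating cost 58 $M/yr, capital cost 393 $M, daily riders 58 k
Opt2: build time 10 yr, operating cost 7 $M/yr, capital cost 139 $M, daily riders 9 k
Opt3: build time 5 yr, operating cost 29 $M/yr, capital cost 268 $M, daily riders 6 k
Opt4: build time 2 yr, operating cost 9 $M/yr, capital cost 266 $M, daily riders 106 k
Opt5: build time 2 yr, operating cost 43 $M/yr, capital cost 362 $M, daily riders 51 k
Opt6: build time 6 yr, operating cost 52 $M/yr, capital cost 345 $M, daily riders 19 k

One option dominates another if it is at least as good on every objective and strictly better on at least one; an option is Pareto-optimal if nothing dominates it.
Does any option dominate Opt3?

Yes

Opt4 vs Opt3: build time 2≤5, operating cost 9≤29, capital cost 266≤268, daily riders 106≥6 — Opt4 is at least as good on every objective and strictly better on at least one, so Opt4 dominates Opt3.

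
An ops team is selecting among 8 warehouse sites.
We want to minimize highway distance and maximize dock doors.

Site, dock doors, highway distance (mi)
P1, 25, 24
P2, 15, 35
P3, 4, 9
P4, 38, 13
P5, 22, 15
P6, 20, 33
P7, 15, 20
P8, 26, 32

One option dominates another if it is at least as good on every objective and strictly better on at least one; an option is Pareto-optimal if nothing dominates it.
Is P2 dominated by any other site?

P1 vs P2: dock doors 25≥15, highway distance 24≤35 — P1 is at least as good on every objective and strictly better on at least one, so P1 dominates P2.

Yes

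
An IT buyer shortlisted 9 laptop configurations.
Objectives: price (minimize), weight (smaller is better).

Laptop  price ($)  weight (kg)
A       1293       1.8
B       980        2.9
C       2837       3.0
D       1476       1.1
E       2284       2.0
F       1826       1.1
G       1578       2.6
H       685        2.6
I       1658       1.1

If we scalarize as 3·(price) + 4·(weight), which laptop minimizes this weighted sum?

A: 3·1293 + 4·1.8 = 3886.2
B: 3·980 + 4·2.9 = 2951.6
C: 3·2837 + 4·3.0 = 8523.0
D: 3·1476 + 4·1.1 = 4432.4
E: 3·2284 + 4·2.0 = 6860.0
F: 3·1826 + 4·1.1 = 5482.4
G: 3·1578 + 4·2.6 = 4744.4
H: 3·685 + 4·2.6 = 2065.4
I: 3·1658 + 4·1.1 = 4978.4
Lowest: H at 2065.4.

H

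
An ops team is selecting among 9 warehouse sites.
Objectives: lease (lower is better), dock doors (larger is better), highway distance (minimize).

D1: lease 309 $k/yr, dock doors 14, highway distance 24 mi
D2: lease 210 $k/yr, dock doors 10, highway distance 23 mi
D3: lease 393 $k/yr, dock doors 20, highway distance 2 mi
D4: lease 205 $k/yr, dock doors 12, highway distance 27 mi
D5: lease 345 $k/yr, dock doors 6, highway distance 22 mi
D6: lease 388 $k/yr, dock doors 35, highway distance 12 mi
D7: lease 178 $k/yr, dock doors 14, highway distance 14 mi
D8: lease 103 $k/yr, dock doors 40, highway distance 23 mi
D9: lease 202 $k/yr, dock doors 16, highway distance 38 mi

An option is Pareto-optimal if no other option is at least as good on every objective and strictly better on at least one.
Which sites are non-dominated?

D3, D6, D7, D8

D1: dominated by D7 (lease 178≤309, dock doors 14≥14, highway distance 14≤24).
D2: dominated by D7 (lease 178≤210, dock doors 14≥10, highway distance 14≤23).
D3: not dominated (best highway distance).
D4: dominated by D7 (lease 178≤205, dock doors 14≥12, highway distance 14≤27).
D5: dominated by D7 (lease 178≤345, dock doors 14≥6, highway distance 14≤22).
D6: not dominated.
D7: not dominated.
D8: not dominated (best lease).
D9: dominated by D8 (lease 103≤202, dock doors 40≥16, highway distance 23≤38).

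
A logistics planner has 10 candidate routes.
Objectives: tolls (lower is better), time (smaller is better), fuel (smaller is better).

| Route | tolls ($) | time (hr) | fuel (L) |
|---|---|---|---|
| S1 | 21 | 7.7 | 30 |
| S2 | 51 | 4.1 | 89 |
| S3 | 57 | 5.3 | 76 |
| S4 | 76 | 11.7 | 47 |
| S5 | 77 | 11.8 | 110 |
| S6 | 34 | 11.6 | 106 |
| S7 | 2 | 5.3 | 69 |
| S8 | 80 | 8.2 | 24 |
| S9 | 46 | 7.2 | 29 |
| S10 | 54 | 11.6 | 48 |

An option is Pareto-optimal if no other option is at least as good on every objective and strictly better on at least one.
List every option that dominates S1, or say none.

none

S2: worse on tolls (51 vs 21).
S3: worse on tolls (57 vs 21).
S4: worse on tolls (76 vs 21).
S5: worse on tolls (77 vs 21).
S6: worse on tolls (34 vs 21).
S7: worse on fuel (69 vs 30).
S8: worse on tolls (80 vs 21).
S9: worse on tolls (46 vs 21).
S10: worse on tolls (54 vs 21).
No option dominates S1.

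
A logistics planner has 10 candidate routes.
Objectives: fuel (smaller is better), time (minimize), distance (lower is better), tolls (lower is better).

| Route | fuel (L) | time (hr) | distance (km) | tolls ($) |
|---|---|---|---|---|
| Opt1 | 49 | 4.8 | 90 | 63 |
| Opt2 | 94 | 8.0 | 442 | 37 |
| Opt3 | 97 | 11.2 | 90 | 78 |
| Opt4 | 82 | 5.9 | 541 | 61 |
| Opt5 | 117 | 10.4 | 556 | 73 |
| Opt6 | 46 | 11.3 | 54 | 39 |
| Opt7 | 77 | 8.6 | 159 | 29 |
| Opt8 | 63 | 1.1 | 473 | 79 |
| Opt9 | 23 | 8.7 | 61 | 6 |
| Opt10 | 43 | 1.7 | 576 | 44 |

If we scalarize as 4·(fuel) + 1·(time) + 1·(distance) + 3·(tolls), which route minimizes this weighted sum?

Opt1: 4·49 + 1·4.8 + 1·90 + 3·63 = 479.8
Opt2: 4·94 + 1·8.0 + 1·442 + 3·37 = 937.0
Opt3: 4·97 + 1·11.2 + 1·90 + 3·78 = 723.2
Opt4: 4·82 + 1·5.9 + 1·541 + 3·61 = 1057.9
Opt5: 4·117 + 1·10.4 + 1·556 + 3·73 = 1253.4
Opt6: 4·46 + 1·11.3 + 1·54 + 3·39 = 366.3
Opt7: 4·77 + 1·8.6 + 1·159 + 3·29 = 562.6
Opt8: 4·63 + 1·1.1 + 1·473 + 3·79 = 963.1
Opt9: 4·23 + 1·8.7 + 1·61 + 3·6 = 179.7
Opt10: 4·43 + 1·1.7 + 1·576 + 3·44 = 881.7
Lowest: Opt9 at 179.7.

Opt9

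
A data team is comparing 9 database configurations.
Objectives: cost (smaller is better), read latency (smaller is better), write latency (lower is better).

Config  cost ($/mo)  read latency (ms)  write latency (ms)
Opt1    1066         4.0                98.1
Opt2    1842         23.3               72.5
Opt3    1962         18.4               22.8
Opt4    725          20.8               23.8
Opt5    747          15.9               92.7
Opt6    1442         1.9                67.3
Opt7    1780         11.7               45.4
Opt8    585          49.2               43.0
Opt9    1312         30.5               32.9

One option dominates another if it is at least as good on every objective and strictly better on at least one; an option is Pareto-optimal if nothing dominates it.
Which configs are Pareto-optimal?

Opt1, Opt3, Opt4, Opt5, Opt6, Opt7, Opt8

Opt1: not dominated.
Opt2: dominated by Opt4 (cost 725≤1842, read latency 20.8≤23.3, write latency 23.8≤72.5).
Opt3: not dominated (best write latency).
Opt4: not dominated.
Opt5: not dominated.
Opt6: not dominated (best read latency).
Opt7: not dominated.
Opt8: not dominated (best cost).
Opt9: dominated by Opt4 (cost 725≤1312, read latency 20.8≤30.5, write latency 23.8≤32.9).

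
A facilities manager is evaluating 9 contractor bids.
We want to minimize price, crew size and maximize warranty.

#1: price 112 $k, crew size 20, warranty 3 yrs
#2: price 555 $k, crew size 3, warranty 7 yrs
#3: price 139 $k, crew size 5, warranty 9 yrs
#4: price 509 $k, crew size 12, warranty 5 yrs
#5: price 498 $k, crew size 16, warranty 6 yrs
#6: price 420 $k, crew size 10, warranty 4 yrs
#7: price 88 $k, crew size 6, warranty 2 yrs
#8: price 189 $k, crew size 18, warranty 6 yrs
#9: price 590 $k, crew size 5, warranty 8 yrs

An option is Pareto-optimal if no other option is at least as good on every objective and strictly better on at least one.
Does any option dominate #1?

#2: worse on price (555 vs 112).
#3: worse on price (139 vs 112).
#4: worse on price (509 vs 112).
#5: worse on price (498 vs 112).
#6: worse on price (420 vs 112).
#7: worse on warranty (2 vs 3).
#8: worse on price (189 vs 112).
#9: worse on price (590 vs 112).
No option is at least as good as #1 on every objective and strictly better on one.

No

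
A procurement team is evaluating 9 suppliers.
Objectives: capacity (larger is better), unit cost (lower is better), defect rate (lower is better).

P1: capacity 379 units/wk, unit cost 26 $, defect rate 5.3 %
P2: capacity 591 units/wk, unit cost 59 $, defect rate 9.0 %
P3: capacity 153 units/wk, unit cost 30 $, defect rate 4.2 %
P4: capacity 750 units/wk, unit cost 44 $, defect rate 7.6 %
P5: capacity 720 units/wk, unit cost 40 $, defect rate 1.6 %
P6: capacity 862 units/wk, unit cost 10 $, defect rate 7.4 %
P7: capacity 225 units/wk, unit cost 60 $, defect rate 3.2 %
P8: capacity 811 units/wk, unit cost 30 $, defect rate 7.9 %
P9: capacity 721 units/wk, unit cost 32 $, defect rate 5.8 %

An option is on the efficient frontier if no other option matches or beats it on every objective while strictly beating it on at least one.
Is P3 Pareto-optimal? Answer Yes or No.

P1: worse on defect rate (5.3 vs 4.2).
P2: worse on unit cost (59 vs 30).
P4: worse on unit cost (44 vs 30).
P5: worse on unit cost (40 vs 30).
P6: worse on defect rate (7.4 vs 4.2).
P7: worse on unit cost (60 vs 30).
P8: worse on defect rate (7.9 vs 4.2).
P9: worse on unit cost (32 vs 30).
No option is at least as good as P3 on every objective and strictly better on one.

Yes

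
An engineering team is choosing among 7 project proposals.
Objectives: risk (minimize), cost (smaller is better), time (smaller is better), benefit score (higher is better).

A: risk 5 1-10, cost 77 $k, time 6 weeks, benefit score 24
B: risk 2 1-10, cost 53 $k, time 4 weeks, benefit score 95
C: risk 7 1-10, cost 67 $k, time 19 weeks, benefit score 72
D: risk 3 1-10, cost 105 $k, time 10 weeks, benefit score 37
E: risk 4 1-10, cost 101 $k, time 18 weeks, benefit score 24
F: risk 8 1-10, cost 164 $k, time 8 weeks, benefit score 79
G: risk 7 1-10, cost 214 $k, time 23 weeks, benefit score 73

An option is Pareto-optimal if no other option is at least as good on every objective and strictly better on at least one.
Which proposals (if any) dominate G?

B

B: risk 2≤7, cost 53≤214, time 4≤23, benefit score 95≥73 — dominates G.
Others (A, C, D, E, F) are each worse than G on at least one objective.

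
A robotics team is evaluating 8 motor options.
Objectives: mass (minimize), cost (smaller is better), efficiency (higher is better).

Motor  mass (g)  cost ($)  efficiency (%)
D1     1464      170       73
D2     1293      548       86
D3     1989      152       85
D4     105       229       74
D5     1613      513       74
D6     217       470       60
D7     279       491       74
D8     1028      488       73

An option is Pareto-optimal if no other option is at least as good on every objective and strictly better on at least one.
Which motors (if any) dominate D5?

D4, D7

D4: mass 105≤1613, cost 229≤513, efficiency 74≥74 — dominates D5.
D7: mass 279≤1613, cost 491≤513, efficiency 74≥74 — dominates D5.
Others (D1, D2, D3, D6, D8) are each worse than D5 on at least one objective.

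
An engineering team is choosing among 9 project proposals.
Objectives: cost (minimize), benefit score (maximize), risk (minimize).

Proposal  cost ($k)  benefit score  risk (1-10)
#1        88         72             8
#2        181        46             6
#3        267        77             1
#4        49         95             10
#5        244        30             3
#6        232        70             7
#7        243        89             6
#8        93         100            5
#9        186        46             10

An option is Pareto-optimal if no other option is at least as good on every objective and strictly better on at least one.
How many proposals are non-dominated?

#1: not dominated.
#2: dominated by #8 (cost 93≤181, benefit score 100≥46, risk 5≤6).
#3: not dominated (best risk).
#4: not dominated (best cost).
#5: not dominated.
#6: dominated by #8 (cost 93≤232, benefit score 100≥70, risk 5≤7).
#7: dominated by #8 (cost 93≤243, benefit score 100≥89, risk 5≤6).
#8: not dominated (best benefit score).
#9: dominated by #1 (cost 88≤186, benefit score 72≥46, risk 8≤10).
Pareto-optimal: #1, #3, #4, #5, #8 → 5.

5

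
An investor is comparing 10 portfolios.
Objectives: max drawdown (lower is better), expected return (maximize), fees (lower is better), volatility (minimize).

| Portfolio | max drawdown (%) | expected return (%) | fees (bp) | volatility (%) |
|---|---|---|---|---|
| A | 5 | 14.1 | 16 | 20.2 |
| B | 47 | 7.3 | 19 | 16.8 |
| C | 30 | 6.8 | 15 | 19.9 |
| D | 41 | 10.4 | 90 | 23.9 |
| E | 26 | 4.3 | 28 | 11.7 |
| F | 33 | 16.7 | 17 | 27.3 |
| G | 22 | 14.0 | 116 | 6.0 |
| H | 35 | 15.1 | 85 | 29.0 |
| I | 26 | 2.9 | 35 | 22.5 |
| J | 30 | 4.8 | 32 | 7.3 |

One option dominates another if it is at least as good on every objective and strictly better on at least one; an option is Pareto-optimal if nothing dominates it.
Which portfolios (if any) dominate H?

F

F: max drawdown 33≤35, expected return 16.7≥15.1, fees 17≤85, volatility 27.3≤29.0 — dominates H.
Others (A, B, C, D, E, G, I, J) are each worse than H on at least one objective.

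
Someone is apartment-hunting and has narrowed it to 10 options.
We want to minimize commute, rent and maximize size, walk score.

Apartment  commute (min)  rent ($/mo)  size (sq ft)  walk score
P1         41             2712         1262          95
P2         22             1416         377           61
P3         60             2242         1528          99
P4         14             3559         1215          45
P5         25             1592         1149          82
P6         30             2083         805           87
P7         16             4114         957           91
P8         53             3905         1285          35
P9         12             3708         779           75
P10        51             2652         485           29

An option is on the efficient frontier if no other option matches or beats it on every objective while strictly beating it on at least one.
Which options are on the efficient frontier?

P1: not dominated.
P2: not dominated (best rent).
P3: not dominated (best size).
P4: not dominated.
P5: not dominated.
P6: not dominated.
P7: not dominated.
P8: not dominated.
P9: not dominated (best commute).
P10: dominated by P5 (commute 25≤51, rent 1592≤2652, size 1149≥485, walk score 82≥29).

P1, P2, P3, P4, P5, P6, P7, P8, P9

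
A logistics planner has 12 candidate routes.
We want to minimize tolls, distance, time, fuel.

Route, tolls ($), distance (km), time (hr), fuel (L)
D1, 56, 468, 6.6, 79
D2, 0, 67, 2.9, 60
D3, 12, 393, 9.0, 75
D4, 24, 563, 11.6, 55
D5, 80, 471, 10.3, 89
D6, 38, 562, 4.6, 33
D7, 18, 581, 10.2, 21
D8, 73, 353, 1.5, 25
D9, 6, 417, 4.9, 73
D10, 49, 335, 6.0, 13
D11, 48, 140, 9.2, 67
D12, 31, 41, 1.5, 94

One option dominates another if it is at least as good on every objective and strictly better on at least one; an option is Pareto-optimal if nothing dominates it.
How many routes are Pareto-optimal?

D1: dominated by D2 (tolls 0≤56, distance 67≤468, time 2.9≤6.6, fuel 60≤79).
D2: not dominated (best tolls).
D3: dominated by D2 (tolls 0≤12, distance 67≤393, time 2.9≤9.0, fuel 60≤75).
D4: not dominated.
D5: dominated by D1 (tolls 56≤80, distance 468≤471, time 6.6≤10.3, fuel 79≤89).
D6: not dominated.
D7: not dominated.
D8: not dominated.
D9: dominated by D2 (tolls 0≤6, distance 67≤417, time 2.9≤4.9, fuel 60≤73).
D10: not dominated (best fuel).
D11: dominated by D2 (tolls 0≤48, distance 67≤140, time 2.9≤9.2, fuel 60≤67).
D12: not dominated (best distance).
Pareto-optimal: D2, D4, D6, D7, D8, D10, D12 → 7.

7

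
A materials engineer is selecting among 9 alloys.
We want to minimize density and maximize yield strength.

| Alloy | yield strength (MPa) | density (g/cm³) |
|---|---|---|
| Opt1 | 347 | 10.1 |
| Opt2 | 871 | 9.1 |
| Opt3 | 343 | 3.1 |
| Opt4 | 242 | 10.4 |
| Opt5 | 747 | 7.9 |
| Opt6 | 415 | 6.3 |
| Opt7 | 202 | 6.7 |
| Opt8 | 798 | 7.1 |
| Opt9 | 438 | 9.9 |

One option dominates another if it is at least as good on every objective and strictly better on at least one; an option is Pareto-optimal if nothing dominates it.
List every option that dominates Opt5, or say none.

Opt8

Opt8: yield strength 798≥747, density 7.1≤7.9 — dominates Opt5.
Others (Opt1, Opt2, Opt3, Opt4, Opt6, Opt7, Opt9) are each worse than Opt5 on at least one objective.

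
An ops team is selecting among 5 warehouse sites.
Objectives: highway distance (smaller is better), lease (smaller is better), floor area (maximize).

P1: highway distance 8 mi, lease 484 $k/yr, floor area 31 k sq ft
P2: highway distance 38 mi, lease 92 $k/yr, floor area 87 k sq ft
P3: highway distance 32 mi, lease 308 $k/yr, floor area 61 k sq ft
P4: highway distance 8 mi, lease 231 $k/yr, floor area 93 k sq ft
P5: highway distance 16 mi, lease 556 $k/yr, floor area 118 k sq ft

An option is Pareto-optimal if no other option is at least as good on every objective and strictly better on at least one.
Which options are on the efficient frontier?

P1: dominated by P4 (highway distance 8≤8, lease 231≤484, floor area 93≥31).
P2: not dominated (best lease).
P3: dominated by P4 (highway distance 8≤32, lease 231≤308, floor area 93≥61).
P4: not dominated.
P5: not dominated (best floor area).

P2, P4, P5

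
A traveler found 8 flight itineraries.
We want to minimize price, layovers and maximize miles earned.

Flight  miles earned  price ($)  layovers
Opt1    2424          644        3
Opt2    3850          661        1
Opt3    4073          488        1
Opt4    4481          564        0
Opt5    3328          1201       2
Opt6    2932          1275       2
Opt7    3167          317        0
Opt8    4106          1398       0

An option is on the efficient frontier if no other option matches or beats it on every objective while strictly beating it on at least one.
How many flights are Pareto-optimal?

3

Opt1: dominated by Opt3 (miles earned 4073≥2424, price 488≤644, layovers 1≤3).
Opt2: dominated by Opt3 (miles earned 4073≥3850, price 488≤661, layovers 1≤1).
Opt3: not dominated.
Opt4: not dominated (best miles earned).
Opt5: dominated by Opt2 (miles earned 3850≥3328, price 661≤1201, layovers 1≤2).
Opt6: dominated by Opt2 (miles earned 3850≥2932, price 661≤1275, layovers 1≤2).
Opt7: not dominated (best price).
Opt8: dominated by Opt4 (miles earned 4481≥4106, price 564≤1398, layovers 0≤0).
Pareto-optimal: Opt3, Opt4, Opt7 → 3.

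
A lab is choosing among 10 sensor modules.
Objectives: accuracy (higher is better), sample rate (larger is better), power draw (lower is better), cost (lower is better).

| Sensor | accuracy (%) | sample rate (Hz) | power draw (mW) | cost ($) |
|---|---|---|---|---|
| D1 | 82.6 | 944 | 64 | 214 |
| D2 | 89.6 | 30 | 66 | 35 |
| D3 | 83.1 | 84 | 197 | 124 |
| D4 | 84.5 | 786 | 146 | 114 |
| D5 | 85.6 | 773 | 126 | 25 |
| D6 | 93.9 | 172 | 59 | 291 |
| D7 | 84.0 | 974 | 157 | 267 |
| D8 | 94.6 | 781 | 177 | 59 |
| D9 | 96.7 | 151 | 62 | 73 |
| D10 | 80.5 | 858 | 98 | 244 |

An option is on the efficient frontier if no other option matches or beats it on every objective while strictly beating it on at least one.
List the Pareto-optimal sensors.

D1: not dominated.
D2: not dominated.
D3: dominated by D4 (accuracy 84.5≥83.1, sample rate 786≥84, power draw 146≤197, cost 114≤124).
D4: not dominated.
D5: not dominated (best cost).
D6: not dominated (best power draw).
D7: not dominated (best sample rate).
D8: not dominated.
D9: not dominated (best accuracy).
D10: dominated by D1 (accuracy 82.6≥80.5, sample rate 944≥858, power draw 64≤98, cost 214≤244).

D1, D2, D4, D5, D6, D7, D8, D9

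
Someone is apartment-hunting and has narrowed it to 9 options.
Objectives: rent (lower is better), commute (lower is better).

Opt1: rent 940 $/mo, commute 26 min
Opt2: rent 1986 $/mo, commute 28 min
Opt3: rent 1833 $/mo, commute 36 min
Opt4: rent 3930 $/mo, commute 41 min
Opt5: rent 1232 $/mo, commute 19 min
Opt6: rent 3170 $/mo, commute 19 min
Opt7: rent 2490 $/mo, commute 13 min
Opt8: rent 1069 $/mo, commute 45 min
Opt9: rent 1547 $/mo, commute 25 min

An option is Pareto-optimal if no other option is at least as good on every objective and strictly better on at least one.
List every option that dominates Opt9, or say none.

Opt5: rent 1232≤1547, commute 19≤25 — dominates Opt9.
Others (Opt1, Opt2, Opt3, Opt4, Opt6, Opt7, Opt8) are each worse than Opt9 on at least one objective.

Opt5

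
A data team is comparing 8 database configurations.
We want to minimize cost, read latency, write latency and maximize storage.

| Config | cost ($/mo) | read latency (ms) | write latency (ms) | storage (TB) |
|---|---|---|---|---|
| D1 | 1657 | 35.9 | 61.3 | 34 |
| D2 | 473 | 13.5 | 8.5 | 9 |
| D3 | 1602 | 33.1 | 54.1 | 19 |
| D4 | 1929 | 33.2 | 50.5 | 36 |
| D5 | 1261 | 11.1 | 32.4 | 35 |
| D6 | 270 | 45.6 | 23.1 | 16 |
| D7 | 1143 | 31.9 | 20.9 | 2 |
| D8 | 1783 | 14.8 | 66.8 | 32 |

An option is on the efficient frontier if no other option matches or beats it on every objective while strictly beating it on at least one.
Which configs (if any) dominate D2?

D1: worse on cost (1657 vs 473).
D3: worse on cost (1602 vs 473).
D4: worse on cost (1929 vs 473).
D5: worse on cost (1261 vs 473).
D6: worse on read latency (45.6 vs 13.5).
D7: worse on cost (1143 vs 473).
D8: worse on cost (1783 vs 473).
No option dominates D2.

none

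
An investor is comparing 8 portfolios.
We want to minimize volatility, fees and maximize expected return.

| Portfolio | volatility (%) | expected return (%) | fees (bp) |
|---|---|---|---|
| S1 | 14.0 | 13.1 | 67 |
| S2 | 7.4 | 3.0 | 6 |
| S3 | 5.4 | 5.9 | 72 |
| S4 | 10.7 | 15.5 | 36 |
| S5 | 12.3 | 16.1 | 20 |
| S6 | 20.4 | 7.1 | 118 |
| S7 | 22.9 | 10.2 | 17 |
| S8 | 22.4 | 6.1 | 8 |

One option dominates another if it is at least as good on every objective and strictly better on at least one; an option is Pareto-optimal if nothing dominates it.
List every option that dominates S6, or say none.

S1: volatility 14.0≤20.4, expected return 13.1≥7.1, fees 67≤118 — dominates S6.
S4: volatility 10.7≤20.4, expected return 15.5≥7.1, fees 36≤118 — dominates S6.
S5: volatility 12.3≤20.4, expected return 16.1≥7.1, fees 20≤118 — dominates S6.
Others (S2, S3, S7, S8) are each worse than S6 on at least one objective.

S1, S4, S5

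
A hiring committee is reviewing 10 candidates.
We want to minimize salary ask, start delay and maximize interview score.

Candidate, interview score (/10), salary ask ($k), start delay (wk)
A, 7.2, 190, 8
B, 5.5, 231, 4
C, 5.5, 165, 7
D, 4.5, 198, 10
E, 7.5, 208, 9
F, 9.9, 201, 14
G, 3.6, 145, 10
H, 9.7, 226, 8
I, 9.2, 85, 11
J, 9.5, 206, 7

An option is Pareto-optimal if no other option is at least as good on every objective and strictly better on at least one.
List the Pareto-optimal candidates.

A, B, C, F, G, H, I, J

A: not dominated.
B: not dominated (best start delay).
C: not dominated.
D: dominated by A (interview score 7.2≥4.5, salary ask 190≤198, start delay 8≤10).
E: dominated by J (interview score 9.5≥7.5, salary ask 206≤208, start delay 7≤9).
F: not dominated (best interview score).
G: not dominated.
H: not dominated.
I: not dominated (best salary ask).
J: not dominated.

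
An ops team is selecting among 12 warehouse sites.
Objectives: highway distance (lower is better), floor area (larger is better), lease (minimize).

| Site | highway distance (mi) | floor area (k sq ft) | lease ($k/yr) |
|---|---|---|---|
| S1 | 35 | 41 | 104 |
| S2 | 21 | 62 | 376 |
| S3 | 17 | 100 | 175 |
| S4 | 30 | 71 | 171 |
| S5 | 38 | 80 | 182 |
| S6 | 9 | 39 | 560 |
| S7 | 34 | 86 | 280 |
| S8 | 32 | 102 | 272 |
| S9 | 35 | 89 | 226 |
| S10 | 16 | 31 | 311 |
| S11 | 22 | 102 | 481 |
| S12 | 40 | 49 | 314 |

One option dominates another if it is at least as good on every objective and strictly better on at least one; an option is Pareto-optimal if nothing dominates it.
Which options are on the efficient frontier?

S1: not dominated (best lease).
S2: dominated by S3 (highway distance 17≤21, floor area 100≥62, lease 175≤376).
S3: not dominated.
S4: not dominated.
S5: dominated by S3 (highway distance 17≤38, floor area 100≥80, lease 175≤182).
S6: not dominated (best highway distance).
S7: dominated by S3 (highway distance 17≤34, floor area 100≥86, lease 175≤280).
S8: not dominated.
S9: dominated by S3 (highway distance 17≤35, floor area 100≥89, lease 175≤226).
S10: not dominated.
S11: not dominated.
S12: dominated by S3 (highway distance 17≤40, floor area 100≥49, lease 175≤314).

S1, S3, S4, S6, S8, S10, S11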